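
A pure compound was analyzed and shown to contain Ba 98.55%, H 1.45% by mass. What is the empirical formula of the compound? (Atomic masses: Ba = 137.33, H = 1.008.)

BaH2

Assume 100 g: 98.55 g Ba, 1.45 g H.
n(Ba) = 98.55/137.33 = 0.7176, n(H) = 1.45/1.008 = 1.438
Divide by the smallest (0.7176 mol Ba): Ba 1.000, H 2.005
→ BaH2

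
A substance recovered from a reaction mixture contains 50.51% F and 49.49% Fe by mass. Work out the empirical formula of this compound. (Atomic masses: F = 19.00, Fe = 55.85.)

F3Fe

Assume 100 g: 50.51 g F, 49.49 g Fe.
n(F) = 50.51/19.00 = 2.658, n(Fe) = 49.49/55.85 = 0.8861
Divide by the smallest (0.8861 mol Fe): F 3.000, Fe 1.000
≈ 3:1 → F3Fe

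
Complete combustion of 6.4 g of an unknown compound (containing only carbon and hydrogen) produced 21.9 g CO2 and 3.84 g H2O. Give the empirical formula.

C7H6

mol C = 21.9 / 44.01 = 0.4976; mass C = 0.4976 × 12.01 = 5.976 g
mol H = 2 × (3.84 / 18.02) = 0.4262; mass H = 0.4262 × 1.008 = 0.4296 g
Ratios (÷ 0.4262): C 1.168, H 1.000
×6: C 7.01, H 6.00 → C7H6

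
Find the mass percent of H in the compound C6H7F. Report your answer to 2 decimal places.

7.19%

Molar mass = 6(12.01) + 7(1.008) + 1(19.00) = 98.116 g/mol
Mass of H per mole = 7 × 1.008 = 7.056 g
% H = 7.056 / 98.116 × 100 = 7.19%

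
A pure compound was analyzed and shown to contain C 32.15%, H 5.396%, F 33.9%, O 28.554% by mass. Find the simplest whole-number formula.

Assume 100 g: 32.15 g C, 5.396 g H, 33.9 g F, 28.554 g O.
C: 32.15 g ÷ 12.01 g/mol = 2.677 mol
H: 5.396 g ÷ 1.008 g/mol = 5.353 mol
F: 33.9 g ÷ 19.00 g/mol = 1.784 mol
O: 28.554 g ÷ 16.00 g/mol = 1.785 mol
Ratios (÷ 1.784): C 1.500, H 3.000, F 1.000, O 1.000
×2: C 3.00, H 6.00, F 2.00, O 2.00 → C3H6F2O2

C3H6F2O2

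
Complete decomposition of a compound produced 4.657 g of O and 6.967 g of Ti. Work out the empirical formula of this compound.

O: 4.657 g ÷ 16.00 g/mol = 0.2911 mol
Ti: 6.967 g ÷ 47.87 g/mol = 0.1455 mol
Ratios (÷ 0.1455): O 2.000, Ti 1.000
→ O2Ti

O2Ti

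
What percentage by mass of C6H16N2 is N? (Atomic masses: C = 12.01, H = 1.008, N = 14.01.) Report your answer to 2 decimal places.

Molar mass = 6(12.01) + 16(1.008) + 2(14.01) = 116.208 g/mol
Mass of N per mole = 2 × 14.01 = 28.020 g
% N = 28.020 / 116.208 × 100 = 24.11%

24.11%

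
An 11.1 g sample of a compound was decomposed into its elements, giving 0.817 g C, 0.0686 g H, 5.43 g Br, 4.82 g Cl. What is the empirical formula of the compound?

CHBrCl2

n(C) = 0.817/12.01 = 0.06803, n(H) = 0.0686/1.008 = 0.06806, n(Br) = 5.43/79.90 = 0.06796, n(Cl) = 4.82/35.45 = 0.136
Smallest is Br at 0.06796 mol; normalising gives C 1.001, H 1.001, Br 1.000, Cl 2.001
→ CHBrCl2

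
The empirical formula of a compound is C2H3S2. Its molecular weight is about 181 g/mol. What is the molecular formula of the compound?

C4H6S4

Empirical-formula mass = 91.18 g/mol
n = 181 / 91.18 = 1.98 ≈ 2
Molecular formula = (C2H3S2)2 = C4H6S4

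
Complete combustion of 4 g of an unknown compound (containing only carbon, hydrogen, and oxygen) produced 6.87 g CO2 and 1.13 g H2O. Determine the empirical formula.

mol C = 6.87 / 44.01 = 0.1561; mass C = 0.1561 × 12.01 = 1.875 g
mol H = 2 × (1.13 / 18.02) = 0.1254; mass H = 0.1254 × 1.008 = 0.1264 g
mass O = 4 − (2.001) = 1.999 g → mol O = 0.1249
Divide by the smallest (0.1249 mol O): C 1.250, H 1.004, O 1.000
×4: C 5.00, H 4.02, O 4.00 → C5H4O4

C5H4O4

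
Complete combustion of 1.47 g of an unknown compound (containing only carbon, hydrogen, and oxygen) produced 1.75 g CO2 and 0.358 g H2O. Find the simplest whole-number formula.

C2H2O3

mol C = 1.75 / 44.01 = 0.03976; mass C = 0.03976 × 12.01 = 0.4776 g
mol H = 2 × (0.358 / 18.02) = 0.03973; mass H = 0.03973 × 1.008 = 0.04005 g
mass O = 1.47 − (0.5176) = 0.9524 g → mol O = 0.05952
Divide by the smallest (0.03973 mol H): C 1.001, H 1.000, O 1.498
×2: C 2.00, H 2.00, O 3.00 → C2H2O3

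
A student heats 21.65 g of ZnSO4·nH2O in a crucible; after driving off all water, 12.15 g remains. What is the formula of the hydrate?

ZnSO4·7H2O

Mass of water lost = 21.65 − 12.15 = 9.5 g → 9.5 / 18.02 = 0.5272 mol H2O
Molar mass of ZnSO4 = 161.45 g/mol → mol ZnSO4 = 12.15 / 161.45 = 0.07526
n = 0.5272 / 0.07526 = 7.01 ≈ 7 → ZnSO4·7H2O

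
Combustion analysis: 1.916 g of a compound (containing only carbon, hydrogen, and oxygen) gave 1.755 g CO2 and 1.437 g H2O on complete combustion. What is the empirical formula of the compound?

CH4O2

mol C = 1.755 / 44.01 = 0.03988; mass C = 0.03988 × 12.01 = 0.4789 g
mol H = 2 × (1.437 / 18.02) = 0.1595; mass H = 0.1595 × 1.008 = 0.1608 g
mass O = 1.916 − (0.6397) = 1.276 g → mol O = 0.07977
Smallest is C at 0.03988 mol; normalising gives C 1.000, H 4.000, O 2.000
Ratio ≈ 1:4:2, so the empirical formula is CH4O2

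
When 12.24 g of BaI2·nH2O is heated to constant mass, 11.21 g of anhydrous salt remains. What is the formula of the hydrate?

Mass of water lost = 12.24 − 11.21 = 1.03 g → 1.03 / 18.02 = 0.05716 mol H2O
Molar mass of BaI2 = 391.13 g/mol → mol BaI2 = 11.21 / 391.13 = 0.02866
n = 0.05716 / 0.02866 = 1.99 ≈ 2 → BaI2·2H2O

BaI2·2H2O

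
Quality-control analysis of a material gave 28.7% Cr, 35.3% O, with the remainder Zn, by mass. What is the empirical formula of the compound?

CrO4Zn

Assume 100 g: 28.7 g Cr, 35.3 g O, 36 g Zn.
Cr: 28.7 g ÷ 52.00 g/mol = 0.5519 mol
O: 35.3 g ÷ 16.00 g/mol = 2.206 mol
Zn: 36 g ÷ 65.38 g/mol = 0.5506 mol
Ratios (÷ 0.5506): Cr 1.002, O 4.007, Zn 1.000
→ CrO4Zn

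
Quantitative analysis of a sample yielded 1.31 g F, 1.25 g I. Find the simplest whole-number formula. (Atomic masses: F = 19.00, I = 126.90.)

F7I

n(F) = 1.31/19.00 = 0.06895, n(I) = 1.25/126.90 = 0.00985
Smallest is I at 0.00985 mol; normalising gives F 7.000, I 1.000
Ratio ≈ 7:1, so the empirical formula is F7I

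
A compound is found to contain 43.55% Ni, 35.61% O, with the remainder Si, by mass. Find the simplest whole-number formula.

NiO3Si

Assume 100 g: 43.55 g Ni, 35.61 g O, 20.84 g Si.
Ni: 43.55 g ÷ 58.69 g/mol = 0.742 mol
O: 35.61 g ÷ 16.00 g/mol = 2.226 mol
Si: 20.84 g ÷ 28.09 g/mol = 0.7419 mol
Ratios (÷ 0.7419): Ni 1.000, O 3.000, Si 1.000
→ NiO3Si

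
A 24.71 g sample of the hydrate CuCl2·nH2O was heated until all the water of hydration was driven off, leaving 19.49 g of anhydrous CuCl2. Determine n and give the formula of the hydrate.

CuCl2·2H2O

Mass of water lost = 24.71 − 19.49 = 5.22 g → 5.22 / 18.02 = 0.2897 mol H2O
Molar mass of CuCl2 = 134.45 g/mol → mol CuCl2 = 19.49 / 134.45 = 0.145
n = 0.2897 / 0.145 = 2.00 ≈ 2 → CuCl2·2H2O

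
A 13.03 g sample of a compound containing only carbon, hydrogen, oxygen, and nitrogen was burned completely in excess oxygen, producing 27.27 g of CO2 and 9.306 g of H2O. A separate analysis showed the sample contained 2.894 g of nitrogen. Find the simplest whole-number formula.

mol C = 27.27 / 44.01 = 0.6196; mass C = 0.6196 × 12.01 = 7.442 g
mol H = 2 × (9.306 / 18.02) = 1.033; mass H = 1.033 × 1.008 = 1.041 g
mol N = 2.894 / 14.01 = 0.2066
mass O = 13.03 − (11.38) = 1.653 g → mol O = 0.1033
Divide by the smallest (0.1033 mol O): C 5.997, H 9.997, N 1.999, O 1.000
≈ 6:10:2:1 → C6H10N2O

C6H10N2O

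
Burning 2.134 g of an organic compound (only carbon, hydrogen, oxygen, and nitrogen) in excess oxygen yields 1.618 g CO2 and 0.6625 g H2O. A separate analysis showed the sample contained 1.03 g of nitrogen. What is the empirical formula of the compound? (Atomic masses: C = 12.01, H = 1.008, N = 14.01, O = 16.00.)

CH2N2O

mol C = 1.618 / 44.01 = 0.03676; mass C = 0.03676 × 12.01 = 0.4415 g
mol H = 2 × (0.6625 / 18.02) = 0.07353; mass H = 0.07353 × 1.008 = 0.07412 g
mol N = 1.03 / 14.01 = 0.07352
mass O = 2.134 − (1.546) = 0.5883 g → mol O = 0.03677
Ratios (÷ 0.03676): C 1.000, H 2.000, N 2.000, O 1.000
→ CH2N2O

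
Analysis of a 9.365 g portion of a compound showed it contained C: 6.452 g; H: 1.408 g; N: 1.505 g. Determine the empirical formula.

C5H13N

C: 6.452 g ÷ 12.01 g/mol = 0.5372 mol
H: 1.408 g ÷ 1.008 g/mol = 1.397 mol
N: 1.505 g ÷ 14.01 g/mol = 0.1074 mol
Smallest is N at 0.1074 mol; normalising gives C 5.001, H 13.003, N 1.000
≈ 5:13:1 → C5H13N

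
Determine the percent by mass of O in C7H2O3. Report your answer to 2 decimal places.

Molar mass = 7(12.01) + 2(1.008) + 3(16.00) = 134.086 g/mol
Mass of O per mole = 3 × 16.00 = 48.000 g
% O = 48.000 / 134.086 × 100 = 35.80%

35.80%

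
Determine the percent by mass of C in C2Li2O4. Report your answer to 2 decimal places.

Molar mass = 2(12.01) + 2(6.94) + 4(16.00) = 101.900 g/mol
Mass of C per mole = 2 × 12.01 = 24.020 g
% C = 24.020 / 101.900 × 100 = 23.57%

23.57%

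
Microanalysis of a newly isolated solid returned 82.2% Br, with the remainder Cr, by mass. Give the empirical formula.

Assume 100 g: 82.2 g Br, 17.8 g Cr.
Br: 82.2 g ÷ 79.90 g/mol = 1.029 mol
Cr: 17.8 g ÷ 52.00 g/mol = 0.3423 mol
Smallest is Cr at 0.3423 mol; normalising gives Br 3.005, Cr 1.000
Ratio ≈ 3:1, so the empirical formula is Br3Cr

Br3Cr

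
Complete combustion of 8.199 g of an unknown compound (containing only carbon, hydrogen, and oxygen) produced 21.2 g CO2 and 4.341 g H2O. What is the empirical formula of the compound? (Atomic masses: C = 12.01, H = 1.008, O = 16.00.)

C4H4O

mol C = 21.2 / 44.01 = 0.4817; mass C = 0.4817 × 12.01 = 5.785 g
mol H = 2 × (4.341 / 18.02) = 0.4818; mass H = 0.4818 × 1.008 = 0.4857 g
mass O = 8.199 − (6.271) = 1.928 g → mol O = 0.1205
Divide by the smallest (0.1205 mol O): C 3.998, H 3.998, O 1.000
≈ 4:4:1 → C4H4O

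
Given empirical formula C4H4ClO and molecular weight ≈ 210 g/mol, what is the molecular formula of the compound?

C8H8Cl2O2

Empirical-formula mass = 103.52 g/mol
n = 210 / 103.52 = 2.03 ≈ 2
Molecular formula = (C4H4ClO)2 = C8H8Cl2O2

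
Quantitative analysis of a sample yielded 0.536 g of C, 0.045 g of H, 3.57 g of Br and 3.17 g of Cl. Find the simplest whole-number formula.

C: 0.536 g ÷ 12.01 g/mol = 0.04463 mol
H: 0.045 g ÷ 1.008 g/mol = 0.04464 mol
Br: 3.57 g ÷ 79.90 g/mol = 0.04468 mol
Cl: 3.17 g ÷ 35.45 g/mol = 0.08942 mol
Divide by the smallest (0.04463 mol C): C 1.000, H 1.000, Br 1.001, Cl 2.004
→ CHBrCl2

CHBrCl2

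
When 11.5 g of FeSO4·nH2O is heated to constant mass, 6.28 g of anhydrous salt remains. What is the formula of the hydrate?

Mass of water lost = 11.5 − 6.28 = 5.22 g → 5.22 / 18.02 = 0.2897 mol H2O
Molar mass of FeSO4 = 151.92 g/mol → mol FeSO4 = 6.28 / 151.92 = 0.04134
n = 0.2897 / 0.04134 = 7.01 ≈ 7 → FeSO4·7H2O

FeSO4·7H2O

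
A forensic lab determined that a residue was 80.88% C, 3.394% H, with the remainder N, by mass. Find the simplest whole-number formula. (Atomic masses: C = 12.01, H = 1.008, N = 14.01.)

C6H3N

Assume 100 g: 80.88 g C, 3.394 g H, 15.726 g N.
Moles — C: 80.88 / 12.01 = 6.734 mol; H: 3.394 / 1.008 = 3.367 mol; N: 15.726 / 14.01 = 1.122 mol
Smallest is N at 1.122 mol; normalising gives C 6.000, H 3.000, N 1.000
≈ 6:3:1 → C6H3N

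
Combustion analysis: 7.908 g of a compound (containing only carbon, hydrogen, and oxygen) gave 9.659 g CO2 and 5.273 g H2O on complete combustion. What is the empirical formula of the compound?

mol C = 9.659 / 44.01 = 0.2195; mass C = 0.2195 × 12.01 = 2.636 g
mol H = 2 × (5.273 / 18.02) = 0.5852; mass H = 0.5852 × 1.008 = 0.5899 g
mass O = 7.908 − (3.226) = 4.682 g → mol O = 0.2926
Ratios (÷ 0.2195): C 1.000, H 2.667, O 1.333
Multiply by 3: C 3.00, H 8.00, O 4.00 → C3H8O4

C3H8O4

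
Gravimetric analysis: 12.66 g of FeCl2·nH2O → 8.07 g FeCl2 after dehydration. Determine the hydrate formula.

Mass of water lost = 12.66 − 8.07 = 4.59 g → 4.59 / 18.02 = 0.2547 mol H2O
Molar mass of FeCl2 = 126.75 g/mol → mol FeCl2 = 8.07 / 126.75 = 0.06367
n = 0.2547 / 0.06367 = 4.00 ≈ 4 → FeCl2·4H2O

FeCl2·4H2O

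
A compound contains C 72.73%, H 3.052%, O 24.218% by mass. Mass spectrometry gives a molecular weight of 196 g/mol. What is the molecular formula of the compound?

C12H6O3

Assume 100 g: 72.73 g C, 3.052 g H, 24.218 g O.
n(C) = 72.73/12.01 = 6.056, n(H) = 3.052/1.008 = 3.028, n(O) = 24.218/16.00 = 1.514
Smallest is O at 1.514 mol; normalising gives C 4.001, H 2.000, O 1.000
≈ 4:2:1 → C4H2O
Empirical-formula mass = 66.06 g/mol
n = 196 / 66.06 = 2.97 ≈ 3
Molecular formula = (C4H2O)×3 = C12H6O3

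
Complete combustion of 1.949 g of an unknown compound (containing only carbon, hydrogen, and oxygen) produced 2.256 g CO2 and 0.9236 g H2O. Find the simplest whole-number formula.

mol C = 2.256 / 44.01 = 0.05126; mass C = 0.05126 × 12.01 = 0.6156 g
mol H = 2 × (0.9236 / 18.02) = 0.1025; mass H = 0.1025 × 1.008 = 0.1033 g
mass O = 1.949 − (0.7190) = 1.230 g → mol O = 0.07688
Divide by the smallest (0.05126 mol C): C 1.000, H 2.000, O 1.500
Scaling by 2: C 2.00, H 4.00, O 3.00 → C2H4O3

C2H4O3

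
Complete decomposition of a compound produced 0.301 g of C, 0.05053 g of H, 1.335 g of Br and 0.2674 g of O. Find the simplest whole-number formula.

C3H6Br2O2

n(C) = 0.301/12.01 = 0.02506, n(H) = 0.05053/1.008 = 0.05013, n(Br) = 1.335/79.90 = 0.01671, n(O) = 0.2674/16.00 = 0.01671
Divide by the smallest (0.01671 mol Br): C 1.500, H 3.000, Br 1.000, O 1.000
Scaling by 2: C 3.00, H 6.00, Br 2.00, O 2.00 → C3H6Br2O2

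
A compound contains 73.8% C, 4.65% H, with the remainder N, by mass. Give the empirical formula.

C4H3N

Assume 100 g: 73.8 g C, 4.65 g H, 21.55 g N.
n(C) = 73.8/12.01 = 6.145, n(H) = 4.65/1.008 = 4.613, n(N) = 21.55/14.01 = 1.538
Ratios (÷ 1.538): C 3.995, H 2.999, N 1.000
Ratio ≈ 4:3:1, so the empirical formula is C4H3N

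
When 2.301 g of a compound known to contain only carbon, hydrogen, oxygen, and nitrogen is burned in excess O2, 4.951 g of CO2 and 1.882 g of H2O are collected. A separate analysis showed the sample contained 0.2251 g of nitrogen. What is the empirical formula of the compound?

mol C = 4.951 / 44.01 = 0.1125; mass C = 0.1125 × 12.01 = 1.351 g
mol H = 2 × (1.882 / 18.02) = 0.2089; mass H = 0.2089 × 1.008 = 0.2106 g
mol N = 0.2251 / 14.01 = 0.01607
mass O = 2.301 − (1.787) = 0.5143 g → mol O = 0.03214
Smallest is N at 0.01607 mol; normalising gives C 7.002, H 13.000, N 1.000, O 2.000
Ratio ≈ 7:13:1:2, so the empirical formula is C7H13NO2

C7H13NO2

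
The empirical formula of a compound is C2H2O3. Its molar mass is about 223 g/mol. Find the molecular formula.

Empirical-formula mass = 74.04 g/mol
n = 223 / 74.04 = 3.01 ≈ 3
Molecular formula = (C2H2O3)3 = C6H6O9

C6H6O9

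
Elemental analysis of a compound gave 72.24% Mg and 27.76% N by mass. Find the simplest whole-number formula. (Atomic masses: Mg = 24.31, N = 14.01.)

Mg3N2

Assume 100 g: 72.24 g Mg, 27.76 g N.
Mg: 72.24 g ÷ 24.31 g/mol = 2.972 mol
N: 27.76 g ÷ 14.01 g/mol = 1.981 mol
Smallest is N at 1.981 mol; normalising gives Mg 1.500, N 1.000
×2: Mg 3.00, N 2.00 → Mg3N2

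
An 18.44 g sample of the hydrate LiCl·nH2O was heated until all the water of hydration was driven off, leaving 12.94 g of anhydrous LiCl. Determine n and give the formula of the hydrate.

Mass of water lost = 18.44 − 12.94 = 5.5 g → 5.5 / 18.02 = 0.3052 mol H2O
Molar mass of LiCl = 42.39 g/mol → mol LiCl = 12.94 / 42.39 = 0.3053
n = 0.3052 / 0.3053 = 1.00 ≈ 1 → LiCl·H2O

LiCl·H2O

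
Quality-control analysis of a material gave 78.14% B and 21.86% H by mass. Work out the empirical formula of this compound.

BH3

Assume 100 g: 78.14 g B, 21.86 g H.
Moles — B: 78.14 / 10.81 = 7.228 mol; H: 21.86 / 1.008 = 21.69 mol
Ratios (÷ 7.228): B 1.000, H 3.000
→ BH3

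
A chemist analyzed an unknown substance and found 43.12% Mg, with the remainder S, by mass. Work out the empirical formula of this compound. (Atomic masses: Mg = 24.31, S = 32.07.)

MgS

Assume 100 g: 43.12 g Mg, 56.88 g S.
Moles — Mg: 43.12 / 24.31 = 1.774 mol; S: 56.88 / 32.07 = 1.774 mol
Divide by the smallest (1.774 mol S): Mg 1.000, S 1.000
Ratio ≈ 1:1, so the empirical formula is MgS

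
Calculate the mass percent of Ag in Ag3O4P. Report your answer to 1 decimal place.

Molar mass = 3(107.87) + 4(16.00) + 1(30.97) = 418.580 g/mol
Mass of Ag per mole = 3 × 107.87 = 323.610 g
% Ag = 323.610 / 418.580 × 100 = 77.3%

77.3%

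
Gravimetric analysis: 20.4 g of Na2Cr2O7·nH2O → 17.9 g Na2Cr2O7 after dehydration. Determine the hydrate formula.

Mass of water lost = 20.4 − 17.9 = 2.5 g → 2.5 / 18.02 = 0.1387 mol H2O
Molar mass of Na2Cr2O7 = 261.98 g/mol → mol Na2Cr2O7 = 17.9 / 261.98 = 0.06833
n = 0.1387 / 0.06833 = 2.03 ≈ 2 → Na2Cr2O7·2H2O

Na2Cr2O7·2H2O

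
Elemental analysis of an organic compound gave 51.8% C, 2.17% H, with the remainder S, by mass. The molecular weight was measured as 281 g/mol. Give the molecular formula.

Assume 100 g: 51.8 g C, 2.17 g H, 46.03 g S.
Moles — C: 51.8 / 12.01 = 4.313 mol; H: 2.17 / 1.008 = 2.153 mol; S: 46.03 / 32.07 = 1.435 mol
Smallest is S at 1.435 mol; normalising gives C 3.005, H 1.500, S 1.000
Scaling by 2: C 6.01, H 3.00, S 2.00 → C6H3S2
Empirical-formula mass = 139.22 g/mol
n = 281 / 139.22 = 2.02 ≈ 2
Molecular formula = (C6H3S2)×2 = C12H6S4

C12H6S4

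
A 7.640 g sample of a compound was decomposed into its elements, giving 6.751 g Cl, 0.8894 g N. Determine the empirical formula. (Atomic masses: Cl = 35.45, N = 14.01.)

Cl3N

Cl: 6.751 g ÷ 35.45 g/mol = 0.1904 mol
N: 0.8894 g ÷ 14.01 g/mol = 0.06348 mol
Smallest is N at 0.06348 mol; normalising gives Cl 3.000, N 1.000
→ Cl3N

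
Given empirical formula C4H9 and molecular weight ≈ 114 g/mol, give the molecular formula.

Empirical-formula mass = 57.11 g/mol
n = 114 / 57.11 = 2.00 ≈ 2
Molecular formula = (C4H9)2 = C8H18

C8H18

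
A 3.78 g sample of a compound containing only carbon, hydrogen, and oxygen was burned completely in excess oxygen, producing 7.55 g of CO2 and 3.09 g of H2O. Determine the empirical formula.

C2H4O

mol C = 7.55 / 44.01 = 0.1716; mass C = 0.1716 × 12.01 = 2.060 g
mol H = 2 × (3.09 / 18.02) = 0.3430; mass H = 0.3430 × 1.008 = 0.3457 g
mass O = 3.78 − (2.406) = 1.374 g → mol O = 0.08587
Smallest is O at 0.08587 mol; normalising gives C 1.998, H 3.994, O 1.000
→ C2H4O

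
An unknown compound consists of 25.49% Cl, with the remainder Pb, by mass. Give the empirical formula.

Assume 100 g: 25.49 g Cl, 74.51 g Pb.
Cl: 25.49 g ÷ 35.45 g/mol = 0.719 mol
Pb: 74.51 g ÷ 207.2 g/mol = 0.3596 mol
Divide by the smallest (0.3596 mol Pb): Cl 2.000, Pb 1.000
≈ 2:1 → Cl2Pb

Cl2Pb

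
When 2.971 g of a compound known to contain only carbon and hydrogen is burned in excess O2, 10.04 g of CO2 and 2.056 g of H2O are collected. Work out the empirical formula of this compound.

mol C = 10.04 / 44.01 = 0.2281; mass C = 0.2281 × 12.01 = 2.740 g
mol H = 2 × (2.056 / 18.02) = 0.2282; mass H = 0.2282 × 1.008 = 0.2300 g
Smallest is C at 0.2281 mol; normalising gives C 1.000, H 1.000
Ratio ≈ 1:1, so the empirical formula is CH

CH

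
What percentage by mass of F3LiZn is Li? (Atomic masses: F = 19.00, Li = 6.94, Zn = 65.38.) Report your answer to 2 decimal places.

5.37%

Molar mass = 3(19.00) + 1(6.94) + 1(65.38) = 129.320 g/mol
Mass of Li per mole = 1 × 6.94 = 6.940 g
% Li = 6.940 / 129.320 × 100 = 5.37%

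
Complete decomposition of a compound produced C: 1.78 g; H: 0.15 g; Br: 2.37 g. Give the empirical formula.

C5H5Br

n(C) = 1.78/12.01 = 0.1482, n(H) = 0.15/1.008 = 0.1488, n(Br) = 2.37/79.90 = 0.02966
Divide by the smallest (0.02966 mol Br): C 4.997, H 5.017, Br 1.000
→ C5H5Br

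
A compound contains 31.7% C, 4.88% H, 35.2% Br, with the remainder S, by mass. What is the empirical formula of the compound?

C6H11BrS2

Assume 100 g: 31.7 g C, 4.88 g H, 35.2 g Br, 28.22 g S.
Moles — C: 31.7 / 12.01 = 2.639 mol; H: 4.88 / 1.008 = 4.841 mol; Br: 35.2 / 79.90 = 0.4406 mol; S: 28.22 / 32.07 = 0.88 mol
Divide by the smallest (0.4406 mol Br): C 5.991, H 10.989, Br 1.000, S 1.997
Ratio ≈ 6:11:1:2, so the empirical formula is C6H11BrS2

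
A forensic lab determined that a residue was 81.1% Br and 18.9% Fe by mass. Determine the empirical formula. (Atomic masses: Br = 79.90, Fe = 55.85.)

Br3Fe

Assume 100 g: 81.1 g Br, 18.9 g Fe.
Br: 81.1 g ÷ 79.90 g/mol = 1.015 mol
Fe: 18.9 g ÷ 55.85 g/mol = 0.3384 mol
Ratios (÷ 0.3384): Br 2.999, Fe 1.000
Ratio ≈ 3:1, so the empirical formula is Br3Fe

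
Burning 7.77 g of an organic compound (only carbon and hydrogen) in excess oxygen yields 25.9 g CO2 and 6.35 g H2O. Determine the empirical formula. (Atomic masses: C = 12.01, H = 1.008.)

C5H6

mol C = 25.9 / 44.01 = 0.5885; mass C = 0.5885 × 12.01 = 7.068 g
mol H = 2 × (6.35 / 18.02) = 0.7048; mass H = 0.7048 × 1.008 = 0.7104 g
Divide by the smallest (0.5885 mol C): C 1.000, H 1.198
×5: C 5.00, H 5.99 → C5H6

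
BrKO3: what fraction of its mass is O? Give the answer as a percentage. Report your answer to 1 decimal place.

Molar mass = 1(79.90) + 1(39.10) + 3(16.00) = 167.000 g/mol
Mass of O per mole = 3 × 16.00 = 48.000 g
% O = 48.000 / 167.000 × 100 = 28.7%

28.7%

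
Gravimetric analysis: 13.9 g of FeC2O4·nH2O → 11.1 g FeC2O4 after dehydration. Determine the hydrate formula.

Mass of water lost = 13.9 − 11.1 = 2.8 g → 2.8 / 18.02 = 0.1554 mol H2O
Molar mass of FeC2O4 = 143.87 g/mol → mol FeC2O4 = 11.1 / 143.87 = 0.07715
n = 0.1554 / 0.07715 = 2.01 ≈ 2 → FeC2O4·2H2O

FeC2O4·2H2O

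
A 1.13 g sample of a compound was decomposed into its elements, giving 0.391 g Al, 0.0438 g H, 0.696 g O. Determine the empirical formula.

AlH3O3

Moles — Al: 0.391 / 26.98 = 0.01449 mol; H: 0.0438 / 1.008 = 0.04345 mol; O: 0.696 / 16.00 = 0.0435 mol
Ratios (÷ 0.01449): Al 1.000, H 2.998, O 3.002
→ AlH3O3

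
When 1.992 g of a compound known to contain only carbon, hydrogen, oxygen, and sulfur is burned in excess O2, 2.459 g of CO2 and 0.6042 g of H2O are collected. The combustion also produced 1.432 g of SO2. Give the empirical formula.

mol C = 2.459 / 44.01 = 0.05587; mass C = 0.05587 × 12.01 = 0.6710 g
mol H = 2 × (0.6042 / 18.02) = 0.06706; mass H = 0.06706 × 1.008 = 0.06760 g
mol S = 1.432 / 64.07 = 0.02235; mass S = 0.7168 g
mass O = 1.992 − (1.455) = 0.5366 g → mol O = 0.03354
Ratios (÷ 0.02235): C 2.500, H 3.000, O 1.500, S 1.000
Scaling by 2: C 5.00, H 6.00, O 3.00, S 2.00 → C5H6O3S2

C5H6O3S2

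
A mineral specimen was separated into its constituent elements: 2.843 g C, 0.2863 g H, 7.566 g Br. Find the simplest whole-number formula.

C5H6Br2

n(C) = 2.843/12.01 = 0.2367, n(H) = 0.2863/1.008 = 0.284, n(Br) = 7.566/79.90 = 0.09469
Ratios (÷ 0.09469): C 2.500, H 2.999, Br 1.000
×2: C 5.00, H 6.00, Br 2.00 → C5H6Br2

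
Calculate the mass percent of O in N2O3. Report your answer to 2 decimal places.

Molar mass = 2(14.01) + 3(16.00) = 76.020 g/mol
Mass of O per mole = 3 × 16.00 = 48.000 g
% O = 48.000 / 76.020 × 100 = 63.14%

63.14%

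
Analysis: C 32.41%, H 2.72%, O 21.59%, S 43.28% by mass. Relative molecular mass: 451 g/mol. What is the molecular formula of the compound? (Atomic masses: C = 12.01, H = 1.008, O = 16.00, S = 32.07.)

C12H12O6S6

Assume 100 g: 32.41 g C, 2.72 g H, 21.59 g O, 43.28 g S.
n(C) = 32.41/12.01 = 2.699, n(H) = 2.72/1.008 = 2.698, n(O) = 21.59/16.00 = 1.349, n(S) = 43.28/32.07 = 1.35
Smallest is O at 1.349 mol; normalising gives C 2.000, H 2.000, O 1.000, S 1.000
≈ 2:2:1:1 → C2H2OS
Empirical-formula mass = 74.11 g/mol
n = 451 / 74.11 = 6.09 ≈ 6
Molecular formula = (C2H2OS)×6 = C12H12O6S6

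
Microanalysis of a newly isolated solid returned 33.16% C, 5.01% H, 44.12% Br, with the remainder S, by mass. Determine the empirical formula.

Assume 100 g: 33.16 g C, 5.01 g H, 44.12 g Br, 17.71 g S.
Moles — C: 33.16 / 12.01 = 2.761 mol; H: 5.01 / 1.008 = 4.97 mol; Br: 44.12 / 79.90 = 0.5522 mol; S: 17.71 / 32.07 = 0.5522 mol
Smallest is Br at 0.5522 mol; normalising gives C 5.000, H 9.001, Br 1.000, S 1.000
→ C5H9BrS

C5H9BrS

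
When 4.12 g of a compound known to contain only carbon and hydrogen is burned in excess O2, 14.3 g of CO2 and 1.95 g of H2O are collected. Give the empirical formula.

mol C = 14.3 / 44.01 = 0.3249; mass C = 0.3249 × 12.01 = 3.902 g
mol H = 2 × (1.95 / 18.02) = 0.2164; mass H = 0.2164 × 1.008 = 0.2182 g
Divide by the smallest (0.2164 mol H): C 1.501, H 1.000
Scaling by 2: C 3.00, H 2.00 → C3H2

C3H2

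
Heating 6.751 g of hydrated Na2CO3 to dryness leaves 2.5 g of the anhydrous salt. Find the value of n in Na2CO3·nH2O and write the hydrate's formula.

Mass of water lost = 6.751 − 2.5 = 4.251 g → 4.251 / 18.02 = 0.2359 mol H2O
Molar mass of Na2CO3 = 105.99 g/mol → mol Na2CO3 = 2.5 / 105.99 = 0.02359
n = 0.2359 / 0.02359 = 10.00 ≈ 10 → Na2CO3·10H2O

Na2CO3·10H2O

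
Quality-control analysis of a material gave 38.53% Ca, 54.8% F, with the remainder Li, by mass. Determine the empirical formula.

Assume 100 g: 38.53 g Ca, 54.8 g F, 6.67 g Li.
n(Ca) = 38.53/40.08 = 0.9613, n(F) = 54.8/19.00 = 2.884, n(Li) = 6.67/6.94 = 0.9611
Divide by the smallest (0.9611 mol Li): Ca 1.000, F 3.001, Li 1.000
→ CaF3Li

CaF3Li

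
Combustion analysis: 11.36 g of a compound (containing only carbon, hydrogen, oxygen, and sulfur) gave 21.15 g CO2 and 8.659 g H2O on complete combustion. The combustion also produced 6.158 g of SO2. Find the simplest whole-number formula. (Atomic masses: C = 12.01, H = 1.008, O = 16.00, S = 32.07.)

mol C = 21.15 / 44.01 = 0.4806; mass C = 0.4806 × 12.01 = 5.772 g
mol H = 2 × (8.659 / 18.02) = 0.9610; mass H = 0.9610 × 1.008 = 0.9687 g
mol S = 6.158 / 64.07 = 0.09611; mass S = 3.082 g
mass O = 11.36 − (9.823) = 1.537 g → mol O = 0.09608
Ratios (÷ 0.09608): C 5.002, H 10.003, O 1.000, S 1.000
→ C5H10OS

C5H10OS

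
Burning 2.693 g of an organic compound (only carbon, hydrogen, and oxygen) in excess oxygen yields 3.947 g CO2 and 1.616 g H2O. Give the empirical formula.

CH2O

mol C = 3.947 / 44.01 = 0.08968; mass C = 0.08968 × 12.01 = 1.077 g
mol H = 2 × (1.616 / 18.02) = 0.1794; mass H = 0.1794 × 1.008 = 0.1808 g
mass O = 2.693 − (1.258) = 1.435 g → mol O = 0.08969
Divide by the smallest (0.08968 mol C): C 1.000, H 2.000, O 1.000
Ratio ≈ 1:2:1, so the empirical formula is CH2O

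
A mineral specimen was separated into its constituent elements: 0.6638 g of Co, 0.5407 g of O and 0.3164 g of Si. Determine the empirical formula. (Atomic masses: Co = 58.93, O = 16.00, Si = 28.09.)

CoO3Si

Moles — Co: 0.6638 / 58.93 = 0.01126 mol; O: 0.5407 / 16.00 = 0.03379 mol; Si: 0.3164 / 28.09 = 0.01126 mol
Ratios (÷ 0.01126): Co 1.000, O 3.000, Si 1.000
→ CoO3Si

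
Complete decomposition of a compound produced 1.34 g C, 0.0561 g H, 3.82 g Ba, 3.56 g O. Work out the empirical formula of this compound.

Moles — C: 1.34 / 12.01 = 0.1116 mol; H: 0.0561 / 1.008 = 0.05565 mol; Ba: 3.82 / 137.33 = 0.02782 mol; O: 3.56 / 16.00 = 0.2225 mol
Ratios (÷ 0.02782): C 4.011, H 2.001, Ba 1.000, O 7.999
→ C4H2BaO8

C4H2BaO8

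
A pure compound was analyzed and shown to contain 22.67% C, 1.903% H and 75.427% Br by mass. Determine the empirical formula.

C2H2Br

Assume 100 g: 22.67 g C, 1.903 g H, 75.427 g Br.
Moles — C: 22.67 / 12.01 = 1.888 mol; H: 1.903 / 1.008 = 1.888 mol; Br: 75.427 / 79.90 = 0.944 mol
Divide by the smallest (0.944 mol Br): C 2.000, H 2.000, Br 1.000
→ C2H2Br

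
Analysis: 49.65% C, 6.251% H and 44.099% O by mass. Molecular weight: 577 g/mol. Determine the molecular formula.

Assume 100 g: 49.65 g C, 6.251 g H, 44.099 g O.
n(C) = 49.65/12.01 = 4.134, n(H) = 6.251/1.008 = 6.201, n(O) = 44.099/16.00 = 2.756
Divide by the smallest (2.756 mol O): C 1.500, H 2.250, O 1.000
Multiply by 4: C 6.00, H 9.00, O 4.00 → C6H9O4
Empirical-formula mass = 145.13 g/mol
n = 577 / 145.13 = 3.98 ≈ 4
Molecular formula = (C6H9O4)×4 = C24H36O16

C24H36O16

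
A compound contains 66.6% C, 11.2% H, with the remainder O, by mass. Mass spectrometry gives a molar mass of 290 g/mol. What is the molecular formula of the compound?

C16H32O4

Assume 100 g: 66.6 g C, 11.2 g H, 22.2 g O.
C: 66.6 g ÷ 12.01 g/mol = 5.545 mol
H: 11.2 g ÷ 1.008 g/mol = 11.11 mol
O: 22.2 g ÷ 16.00 g/mol = 1.387 mol
Divide by the smallest (1.387 mol O): C 3.997, H 8.008, O 1.000
→ C4H8O
Empirical-formula mass = 72.10 g/mol
n = 290 / 72.10 = 4.02 ≈ 4
Molecular formula = (C4H8O)×4 = C16H32O4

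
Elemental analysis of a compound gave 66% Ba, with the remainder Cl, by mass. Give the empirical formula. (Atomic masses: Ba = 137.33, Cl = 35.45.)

BaCl2

Assume 100 g: 66 g Ba, 34 g Cl.
n(Ba) = 66/137.33 = 0.4806, n(Cl) = 34/35.45 = 0.9591
Ratios (÷ 0.4806): Ba 1.000, Cl 1.996
Ratio ≈ 1:2, so the empirical formula is BaCl2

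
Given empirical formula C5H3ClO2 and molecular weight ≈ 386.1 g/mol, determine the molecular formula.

Empirical-formula mass = 130.52 g/mol
n = 386.1 / 130.52 = 2.96 ≈ 3
Molecular formula = (C5H3ClO2)3 = C15H9Cl3O6

C15H9Cl3O6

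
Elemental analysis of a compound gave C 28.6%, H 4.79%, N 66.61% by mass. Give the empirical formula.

Assume 100 g: 28.6 g C, 4.79 g H, 66.61 g N.
n(C) = 28.6/12.01 = 2.381, n(H) = 4.79/1.008 = 4.752, n(N) = 66.61/14.01 = 4.754
Divide by the smallest (2.381 mol C): C 1.000, H 1.996, N 1.997
Ratio ≈ 1:2:2, so the empirical formula is CH2N2

CH2N2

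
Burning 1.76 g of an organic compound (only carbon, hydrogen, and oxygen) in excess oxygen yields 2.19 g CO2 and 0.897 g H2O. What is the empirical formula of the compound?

mol C = 2.19 / 44.01 = 0.04976; mass C = 0.04976 × 12.01 = 0.5976 g
mol H = 2 × (0.897 / 18.02) = 0.09956; mass H = 0.09956 × 1.008 = 0.1004 g
mass O = 1.76 − (0.6980) = 1.062 g → mol O = 0.06638
Divide by the smallest (0.04976 mol C): C 1.000, H 2.001, O 1.334
Scaling by 3: C 3.00, H 6.00, O 4.00 → C3H6O4

C3H6O4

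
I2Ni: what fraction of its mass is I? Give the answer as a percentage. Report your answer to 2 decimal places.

81.22%

Molar mass = 2(126.90) + 1(58.69) = 312.490 g/mol
Mass of I per mole = 2 × 126.90 = 253.800 g
% I = 253.800 / 312.490 × 100 = 81.22%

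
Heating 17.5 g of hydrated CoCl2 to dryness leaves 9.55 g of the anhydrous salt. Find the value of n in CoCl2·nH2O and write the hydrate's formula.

CoCl2·6H2O

Mass of water lost = 17.5 − 9.55 = 7.95 g → 7.95 / 18.02 = 0.4412 mol H2O
Molar mass of CoCl2 = 129.83 g/mol → mol CoCl2 = 9.55 / 129.83 = 0.07356
n = 0.4412 / 0.07356 = 6.00 ≈ 6 → CoCl2·6H2O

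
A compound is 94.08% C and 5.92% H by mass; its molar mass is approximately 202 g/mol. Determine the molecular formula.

C16H12

Assume 100 g: 94.08 g C, 5.92 g H.
Moles — C: 94.08 / 12.01 = 7.833 mol; H: 5.92 / 1.008 = 5.873 mol
Ratios (÷ 5.873): C 1.334, H 1.000
×3: C 4.00, H 3.00 → C4H3
Empirical-formula mass = 51.06 g/mol
n = 202 / 51.06 = 3.96 ≈ 4
Molecular formula = (C4H3)×4 = C16H12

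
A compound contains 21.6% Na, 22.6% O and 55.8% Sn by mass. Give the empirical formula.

Na2O3Sn

Assume 100 g: 21.6 g Na, 22.6 g O, 55.8 g Sn.
n(Na) = 21.6/22.99 = 0.9395, n(O) = 22.6/16.00 = 1.413, n(Sn) = 55.8/118.71 = 0.4701
Divide by the smallest (0.4701 mol Sn): Na 1.999, O 3.005, Sn 1.000
Ratio ≈ 2:3:1, so the empirical formula is Na2O3Sn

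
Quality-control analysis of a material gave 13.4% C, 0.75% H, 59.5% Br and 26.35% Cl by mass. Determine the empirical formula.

C3H2Br2Cl2

Assume 100 g: 13.4 g C, 0.75 g H, 59.5 g Br, 26.35 g Cl.
n(C) = 13.4/12.01 = 1.116, n(H) = 0.75/1.008 = 0.744, n(Br) = 59.5/79.90 = 0.7447, n(Cl) = 26.35/35.45 = 0.7433
Ratios (÷ 0.7433): C 1.501, H 1.001, Br 1.002, Cl 1.000
×2: C 3.00, H 2.00, Br 2.00, Cl 2.00 → C3H2Br2Cl2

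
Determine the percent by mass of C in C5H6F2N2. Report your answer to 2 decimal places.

45.45%

Molar mass = 5(12.01) + 6(1.008) + 2(19.00) + 2(14.01) = 132.118 g/mol
Mass of C per mole = 5 × 12.01 = 60.050 g
% C = 60.050 / 132.118 × 100 = 45.45%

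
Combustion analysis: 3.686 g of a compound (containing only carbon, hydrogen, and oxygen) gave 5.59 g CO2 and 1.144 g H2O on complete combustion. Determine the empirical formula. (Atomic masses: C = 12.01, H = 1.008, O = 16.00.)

CHO

mol C = 5.59 / 44.01 = 0.1270; mass C = 0.1270 × 12.01 = 1.525 g
mol H = 2 × (1.144 / 18.02) = 0.1270; mass H = 0.1270 × 1.008 = 0.1280 g
mass O = 3.686 − (1.653) = 2.033 g → mol O = 0.1270
Smallest is H at 0.127 mol; normalising gives C 1.000, H 1.000, O 1.001
Ratio ≈ 1:1:1, so the empirical formula is CHO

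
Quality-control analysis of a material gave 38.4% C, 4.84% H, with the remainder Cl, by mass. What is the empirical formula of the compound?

Assume 100 g: 38.4 g C, 4.84 g H, 56.76 g Cl.
Moles — C: 38.4 / 12.01 = 3.197 mol; H: 4.84 / 1.008 = 4.802 mol; Cl: 56.76 / 35.45 = 1.601 mol
Divide by the smallest (1.601 mol Cl): C 1.997, H 2.999, Cl 1.000
Ratio ≈ 2:3:1, so the empirical formula is C2H3Cl

C2H3Cl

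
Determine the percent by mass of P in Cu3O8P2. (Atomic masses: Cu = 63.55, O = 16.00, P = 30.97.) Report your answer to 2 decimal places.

16.27%

Molar mass = 3(63.55) + 8(16.00) + 2(30.97) = 380.590 g/mol
Mass of P per mole = 2 × 30.97 = 61.940 g
% P = 61.940 / 380.590 × 100 = 16.27%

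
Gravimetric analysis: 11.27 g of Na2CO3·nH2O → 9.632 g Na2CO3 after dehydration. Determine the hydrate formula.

Na2CO3·H2O

Mass of water lost = 11.27 − 9.632 = 1.638 g → 1.638 / 18.02 = 0.0909 mol H2O
Molar mass of Na2CO3 = 105.99 g/mol → mol Na2CO3 = 9.632 / 105.99 = 0.09088
n = 0.0909 / 0.09088 = 1.00 ≈ 1 → Na2CO3·H2O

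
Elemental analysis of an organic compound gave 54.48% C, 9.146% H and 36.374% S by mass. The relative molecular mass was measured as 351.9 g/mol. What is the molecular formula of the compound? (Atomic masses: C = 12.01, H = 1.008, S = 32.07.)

C16H32S4

Assume 100 g: 54.48 g C, 9.146 g H, 36.374 g S.
Moles — C: 54.48 / 12.01 = 4.536 mol; H: 9.146 / 1.008 = 9.073 mol; S: 36.374 / 32.07 = 1.134 mol
Ratios (÷ 1.134): C 3.999, H 8.000, S 1.000
Ratio ≈ 4:8:1, so the empirical formula is C4H8S
Empirical-formula mass = 88.17 g/mol
n = 351.9 / 88.17 = 3.99 ≈ 4
Molecular formula = (C4H8S)×4 = C16H32S4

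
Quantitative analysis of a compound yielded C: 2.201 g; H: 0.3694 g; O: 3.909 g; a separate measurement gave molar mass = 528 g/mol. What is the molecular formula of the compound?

C15H30O20

n(C) = 2.201/12.01 = 0.1833, n(H) = 0.3694/1.008 = 0.3665, n(O) = 3.909/16.00 = 0.2443
Smallest is C at 0.1833 mol; normalising gives C 1.000, H 2.000, O 1.333
Multiply by 3: C 3.00, H 6.00, O 4.00 → C3H6O4
Empirical-formula mass = 106.08 g/mol
n = 528 / 106.08 = 4.98 ≈ 5
Molecular formula = (C3H6O4)×5 = C15H30O20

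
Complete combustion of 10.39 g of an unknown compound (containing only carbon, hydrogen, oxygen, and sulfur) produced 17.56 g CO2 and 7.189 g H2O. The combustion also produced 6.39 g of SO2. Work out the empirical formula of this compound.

mol C = 17.56 / 44.01 = 0.3990; mass C = 0.3990 × 12.01 = 4.792 g
mol H = 2 × (7.189 / 18.02) = 0.7979; mass H = 0.7979 × 1.008 = 0.8043 g
mol S = 6.39 / 64.07 = 0.09973; mass S = 3.198 g
mass O = 10.39 − (8.795) = 1.595 g → mol O = 0.09970
Ratios (÷ 0.0997): C 4.002, H 8.003, O 1.000, S 1.000
Ratio ≈ 4:8:1:1, so the empirical formula is C4H8OS

C4H8OS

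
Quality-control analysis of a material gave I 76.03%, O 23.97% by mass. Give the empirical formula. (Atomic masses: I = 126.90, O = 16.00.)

I2O5

Assume 100 g: 76.03 g I, 23.97 g O.
n(I) = 76.03/126.90 = 0.5991, n(O) = 23.97/16.00 = 1.498
Smallest is I at 0.5991 mol; normalising gives I 1.000, O 2.500
Multiply by 2: I 2.00, O 5.00 → I2O5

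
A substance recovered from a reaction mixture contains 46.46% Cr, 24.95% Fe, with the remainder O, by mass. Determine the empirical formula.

Assume 100 g: 46.46 g Cr, 24.95 g Fe, 28.59 g O.
n(Cr) = 46.46/52.00 = 0.8935, n(Fe) = 24.95/55.85 = 0.4467, n(O) = 28.59/16.00 = 1.787
Divide by the smallest (0.4467 mol Fe): Cr 2.000, Fe 1.000, O 4.000
Ratio ≈ 2:1:4, so the empirical formula is Cr2FeO4

Cr2FeO4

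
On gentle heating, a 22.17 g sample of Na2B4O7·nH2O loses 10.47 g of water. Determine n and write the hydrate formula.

Mass of anhydrous Na2B4O7 = 22.17 − 10.47 = 11.7 g
mol H2O = 10.47 / 18.02 = 0.581
Molar mass of Na2B4O7 = 201.22 g/mol → mol Na2B4O7 = 11.7 / 201.22 = 0.05815
n = 0.581 / 0.05815 = 9.99 ≈ 10 → Na2B4O7·10H2O

Na2B4O7·10H2O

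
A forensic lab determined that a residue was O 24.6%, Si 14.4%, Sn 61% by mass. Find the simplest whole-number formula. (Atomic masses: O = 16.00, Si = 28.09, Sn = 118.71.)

O3SiSn

Assume 100 g: 24.6 g O, 14.4 g Si, 61 g Sn.
n(O) = 24.6/16.00 = 1.538, n(Si) = 14.4/28.09 = 0.5126, n(Sn) = 61/118.71 = 0.5139
Ratios (÷ 0.5126): O 2.999, Si 1.000, Sn 1.002
Ratio ≈ 3:1:1, so the empirical formula is O3SiSn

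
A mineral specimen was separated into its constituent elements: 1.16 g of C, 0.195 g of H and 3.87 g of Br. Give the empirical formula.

C: 1.16 g ÷ 12.01 g/mol = 0.09659 mol
H: 0.195 g ÷ 1.008 g/mol = 0.1935 mol
Br: 3.87 g ÷ 79.90 g/mol = 0.04844 mol
Divide by the smallest (0.04844 mol Br): C 1.994, H 3.994, Br 1.000
Ratio ≈ 2:4:1, so the empirical formula is C2H4Br

C2H4Br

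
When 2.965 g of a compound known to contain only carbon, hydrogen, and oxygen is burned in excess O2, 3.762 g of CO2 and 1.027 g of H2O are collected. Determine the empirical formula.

mol C = 3.762 / 44.01 = 0.08548; mass C = 0.08548 × 12.01 = 1.027 g
mol H = 2 × (1.027 / 18.02) = 0.1140; mass H = 0.1140 × 1.008 = 0.1149 g
mass O = 2.965 − (1.142) = 1.823 g → mol O = 0.1140
Ratios (÷ 0.08548): C 1.000, H 1.333, O 1.333
Scaling by 3: C 3.00, H 4.00, O 4.00 → C3H4O4

C3H4O4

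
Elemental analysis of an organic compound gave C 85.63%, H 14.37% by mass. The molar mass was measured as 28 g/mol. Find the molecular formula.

C2H4

Assume 100 g: 85.63 g C, 14.37 g H.
n(C) = 85.63/12.01 = 7.13, n(H) = 14.37/1.008 = 14.26
Ratios (÷ 7.13): C 1.000, H 1.999
≈ 1:2 → CH2
Empirical-formula mass = 14.03 g/mol
n = 28 / 14.03 = 2.00 ≈ 2
Molecular formula = (CH2)×2 = C2H4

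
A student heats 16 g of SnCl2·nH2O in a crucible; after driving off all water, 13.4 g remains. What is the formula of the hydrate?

Mass of water lost = 16 − 13.4 = 2.6 g → 2.6 / 18.02 = 0.1443 mol H2O
Molar mass of SnCl2 = 189.61 g/mol → mol SnCl2 = 13.4 / 189.61 = 0.07067
n = 0.1443 / 0.07067 = 2.04 ≈ 2 → SnCl2·2H2O

SnCl2·2H2O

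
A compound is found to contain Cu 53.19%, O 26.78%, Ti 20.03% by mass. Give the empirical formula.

Cu2O4Ti

Assume 100 g: 53.19 g Cu, 26.78 g O, 20.03 g Ti.
Moles — Cu: 53.19 / 63.55 = 0.837 mol; O: 26.78 / 16.00 = 1.674 mol; Ti: 20.03 / 47.87 = 0.4184 mol
Divide by the smallest (0.4184 mol Ti): Cu 2.000, O 4.000, Ti 1.000
≈ 2:4:1 → Cu2O4Ti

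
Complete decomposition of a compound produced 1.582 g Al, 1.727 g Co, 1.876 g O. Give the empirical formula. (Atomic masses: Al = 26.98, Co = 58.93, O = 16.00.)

Al2CoO4

Moles — Al: 1.582 / 26.98 = 0.05864 mol; Co: 1.727 / 58.93 = 0.02931 mol; O: 1.876 / 16.00 = 0.1172 mol
Ratios (÷ 0.02931): Al 2.001, Co 1.000, O 4.001
→ Al2CoO4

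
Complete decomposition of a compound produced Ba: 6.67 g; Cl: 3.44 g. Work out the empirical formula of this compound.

BaCl2

Moles — Ba: 6.67 / 137.33 = 0.04857 mol; Cl: 3.44 / 35.45 = 0.09704 mol
Smallest is Ba at 0.04857 mol; normalising gives Ba 1.000, Cl 1.998
Ratio ≈ 1:2, so the empirical formula is BaCl2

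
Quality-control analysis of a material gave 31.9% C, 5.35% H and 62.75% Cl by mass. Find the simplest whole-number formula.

C3H6Cl2

Assume 100 g: 31.9 g C, 5.35 g H, 62.75 g Cl.
C: 31.9 g ÷ 12.01 g/mol = 2.656 mol
H: 5.35 g ÷ 1.008 g/mol = 5.308 mol
Cl: 62.75 g ÷ 35.45 g/mol = 1.77 mol
Divide by the smallest (1.77 mol Cl): C 1.501, H 2.998, Cl 1.000
Scaling by 2: C 3.00, H 6.00, Cl 2.00 → C3H6Cl2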